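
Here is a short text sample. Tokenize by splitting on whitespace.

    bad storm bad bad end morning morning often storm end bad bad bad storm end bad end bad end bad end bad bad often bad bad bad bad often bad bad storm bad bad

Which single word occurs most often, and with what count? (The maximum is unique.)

"bad", 19 times

Unigram frequencies (highest first):
  bad: 19
  end: 6
  storm: 4
  often: 3
  morning: 2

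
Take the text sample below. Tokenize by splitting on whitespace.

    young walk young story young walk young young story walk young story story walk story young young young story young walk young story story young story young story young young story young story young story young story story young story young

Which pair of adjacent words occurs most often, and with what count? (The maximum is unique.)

"young story", 12 times

Bigram frequencies (highest first):
  young story: 12
  story young: 11
  walk young: 4
  young young: 4
  young walk: 3
  story story: 3
  … (2 more, each ≤ 2)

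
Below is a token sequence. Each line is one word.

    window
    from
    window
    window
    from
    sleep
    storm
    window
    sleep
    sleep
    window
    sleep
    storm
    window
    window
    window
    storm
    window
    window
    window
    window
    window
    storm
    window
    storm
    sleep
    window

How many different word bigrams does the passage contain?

27 tokens → 26 bigram windows in total.
Repeated bigrams (each contributes count−1 duplicates):
  window window: 7
  storm window: 4
  window storm: 3
  sleep storm: 2
  sleep window: 2
  window from: 2
  window sleep: 2
15 duplicate windows → 26 − 15 = 11 distinct.

11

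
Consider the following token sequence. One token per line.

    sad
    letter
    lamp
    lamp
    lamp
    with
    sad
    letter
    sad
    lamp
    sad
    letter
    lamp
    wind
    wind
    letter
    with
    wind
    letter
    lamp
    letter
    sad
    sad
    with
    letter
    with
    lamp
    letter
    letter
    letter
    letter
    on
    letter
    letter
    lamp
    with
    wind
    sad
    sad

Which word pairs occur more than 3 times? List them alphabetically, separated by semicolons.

Bigram counts meeting the condition (more than 3 times):
  letter lamp: 4
  letter letter: 4

letter lamp; letter letter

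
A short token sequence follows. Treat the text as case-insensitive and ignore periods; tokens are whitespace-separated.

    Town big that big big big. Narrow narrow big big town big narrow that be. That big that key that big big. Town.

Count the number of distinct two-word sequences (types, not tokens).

23 tokens → 22 bigram windows in total.
Repeated bigrams (each contributes count−1 duplicates):
  big big: 4
  that big: 3
  big narrow: 2
  big that: 2
  big town: 2
  town big: 2
9 duplicate windows → 22 − 9 = 13 distinct.

13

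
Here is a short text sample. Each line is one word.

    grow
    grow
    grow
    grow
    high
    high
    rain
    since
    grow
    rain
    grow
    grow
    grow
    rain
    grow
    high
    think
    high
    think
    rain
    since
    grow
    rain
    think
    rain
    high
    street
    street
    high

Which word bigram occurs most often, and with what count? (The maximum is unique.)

Bigram frequencies (highest first):
  grow grow: 5
  grow rain: 3
  grow high: 2
  rain since: 2
  since grow: 2
  rain grow: 2
  … (10 more, each ≤ 2)

"grow grow", 5 times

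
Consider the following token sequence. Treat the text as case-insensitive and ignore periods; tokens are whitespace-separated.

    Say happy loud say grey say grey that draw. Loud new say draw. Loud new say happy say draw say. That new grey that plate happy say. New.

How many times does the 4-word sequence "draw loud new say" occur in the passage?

Scanning the 25 overlapping 4-gram windows for "draw loud new say":
  position 9–12: draw loud new say
  position 13–16: draw loud new say

2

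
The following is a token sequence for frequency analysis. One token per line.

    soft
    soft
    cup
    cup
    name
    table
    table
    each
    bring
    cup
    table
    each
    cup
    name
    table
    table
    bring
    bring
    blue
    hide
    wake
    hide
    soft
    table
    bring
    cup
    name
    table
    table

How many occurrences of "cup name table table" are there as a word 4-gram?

Scanning the 26 overlapping 4-gram windows for "cup name table table":
  position 4–7: cup name table table
  position 13–16: cup name table table
  position 26–29: cup name table table

3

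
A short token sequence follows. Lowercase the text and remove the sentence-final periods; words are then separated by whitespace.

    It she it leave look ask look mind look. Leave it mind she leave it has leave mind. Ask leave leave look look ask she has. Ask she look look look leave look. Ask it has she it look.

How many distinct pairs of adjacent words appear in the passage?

39 tokens → 38 bigram windows in total.
Repeated bigrams (each contributes count−1 duplicates):
  leave look: 3
  look ask: 3
  look look: 3
  ask she: 2
  it has: 2
  leave it: 2
  look leave: 2
  she it: 2
11 duplicate windows → 38 − 11 = 27 distinct.

27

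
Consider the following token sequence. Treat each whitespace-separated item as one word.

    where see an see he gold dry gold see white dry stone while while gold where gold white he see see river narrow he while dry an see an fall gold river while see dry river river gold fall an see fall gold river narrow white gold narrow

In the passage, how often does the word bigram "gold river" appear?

Scanning the 47 overlapping bigram windows for "gold river":
  position 31–32: gold river
  position 43–44: gold river

2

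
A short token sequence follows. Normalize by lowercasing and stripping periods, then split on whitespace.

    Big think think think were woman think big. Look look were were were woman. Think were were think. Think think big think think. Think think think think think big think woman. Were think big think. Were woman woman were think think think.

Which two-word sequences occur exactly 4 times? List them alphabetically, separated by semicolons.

Bigram counts meeting the condition (exactly 4 times):
  big think: 4
  think big: 4

big think; think big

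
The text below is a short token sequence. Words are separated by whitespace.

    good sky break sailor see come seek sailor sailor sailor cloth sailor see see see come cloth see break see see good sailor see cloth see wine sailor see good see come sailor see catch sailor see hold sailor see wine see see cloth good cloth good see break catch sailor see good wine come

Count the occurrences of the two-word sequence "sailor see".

8

Scanning the 54 overlapping bigram windows for "sailor see":
  position 4–5: sailor see
  position 12–13: sailor see
  position 23–24: sailor see
  position 28–29: sailor see
  position 33–34: sailor see
  position 36–37: sailor see
  position 39–40: sailor see
  position 51–52: sailor see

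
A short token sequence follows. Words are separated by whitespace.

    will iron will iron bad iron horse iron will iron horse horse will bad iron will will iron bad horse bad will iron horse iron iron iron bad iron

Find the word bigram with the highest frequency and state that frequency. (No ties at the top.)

Bigram frequencies (highest first):
  will iron: 5
  iron will: 3
  iron bad: 3
  bad iron: 3
  iron horse: 3
  horse iron: 2
  … (8 more, each ≤ 2)

"will iron", 5 times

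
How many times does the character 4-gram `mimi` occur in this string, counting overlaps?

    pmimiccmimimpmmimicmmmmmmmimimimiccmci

6

Sliding a length-4 window over the 38 characters (35 positions):
  position 2–5: mimi
  position 8–11: mimi
  position 15–18: mimi
  position 26–29: mimi
  position 28–31: mimi
  position 30–33: mimi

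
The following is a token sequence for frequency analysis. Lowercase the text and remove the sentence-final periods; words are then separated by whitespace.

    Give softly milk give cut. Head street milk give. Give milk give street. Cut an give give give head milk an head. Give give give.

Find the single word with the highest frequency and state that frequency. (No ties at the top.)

"give", 11 times

Unigram frequencies (highest first):
  give: 11
  milk: 4
  head: 3
  cut: 2
  street: 2
  an: 2
  … (1 more, each ≤ 1)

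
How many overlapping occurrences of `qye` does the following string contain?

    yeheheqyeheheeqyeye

Sliding a length-3 window over the 19 characters (17 positions):
  position 7–9: qye
  position 15–17: qye

2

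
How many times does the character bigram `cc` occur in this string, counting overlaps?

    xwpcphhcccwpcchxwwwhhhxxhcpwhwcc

4

Sliding a length-2 window over the 32 characters (31 positions):
  position 8–9: cc
  position 9–10: cc
  position 13–14: cc
  position 31–32: cc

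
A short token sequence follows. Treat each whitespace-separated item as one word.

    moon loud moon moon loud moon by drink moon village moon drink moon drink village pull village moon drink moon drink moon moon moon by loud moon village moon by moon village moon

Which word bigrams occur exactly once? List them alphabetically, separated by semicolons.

by drink; by loud; by moon; drink village; pull village; village pull

Bigram counts meeting the condition (exactly once):
  by drink: 1
  by loud: 1
  by moon: 1
  drink village: 1
  pull village: 1
  village pull: 1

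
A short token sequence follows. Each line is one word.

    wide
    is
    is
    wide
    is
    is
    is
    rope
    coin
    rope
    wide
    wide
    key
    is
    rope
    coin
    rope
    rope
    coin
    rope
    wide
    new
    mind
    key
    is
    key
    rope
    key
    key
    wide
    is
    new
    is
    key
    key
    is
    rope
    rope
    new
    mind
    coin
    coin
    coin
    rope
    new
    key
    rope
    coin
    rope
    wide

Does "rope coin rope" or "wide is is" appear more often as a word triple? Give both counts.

"rope coin rope" (4 vs 2)

"rope coin rope": 4 occurrences
"wide is is": 2 occurrences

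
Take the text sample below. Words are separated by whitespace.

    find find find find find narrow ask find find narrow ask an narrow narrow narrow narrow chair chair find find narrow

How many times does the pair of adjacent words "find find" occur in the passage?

Scanning the 20 overlapping bigram windows for "find find":
  position 1–2: find find
  position 2–3: find find
  position 3–4: find find
  position 4–5: find find
  position 8–9: find find
  position 19–20: find find

6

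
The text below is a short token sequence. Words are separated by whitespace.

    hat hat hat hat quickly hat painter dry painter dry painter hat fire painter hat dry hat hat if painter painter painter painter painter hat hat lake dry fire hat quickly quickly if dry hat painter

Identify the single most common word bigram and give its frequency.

Bigram frequencies (highest first):
  hat hat: 5
  painter painter: 4
  painter hat: 3
  hat quickly: 2
  hat painter: 2
  painter dry: 2
  … (15 more, each ≤ 2)

"hat hat", 5 times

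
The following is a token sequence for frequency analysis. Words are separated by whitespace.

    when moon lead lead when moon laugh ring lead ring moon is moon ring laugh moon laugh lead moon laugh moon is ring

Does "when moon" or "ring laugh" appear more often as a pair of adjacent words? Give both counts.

"when moon" (2 vs 1)

"when moon": 2 occurrences
"ring laugh": 1 occurrence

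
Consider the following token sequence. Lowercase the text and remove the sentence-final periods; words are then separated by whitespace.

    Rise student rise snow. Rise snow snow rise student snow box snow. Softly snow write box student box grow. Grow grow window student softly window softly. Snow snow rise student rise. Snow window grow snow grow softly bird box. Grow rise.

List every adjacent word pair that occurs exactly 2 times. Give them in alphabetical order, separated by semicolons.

box grow; grow grow; snow snow; softly snow; student rise

Bigram counts meeting the condition (exactly 2 times):
  box grow: 2
  grow grow: 2
  snow snow: 2
  softly snow: 2
  student rise: 2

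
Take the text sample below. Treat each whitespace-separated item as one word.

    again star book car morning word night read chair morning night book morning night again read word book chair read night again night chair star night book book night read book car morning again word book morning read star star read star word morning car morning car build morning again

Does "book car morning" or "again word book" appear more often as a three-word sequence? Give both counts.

"book car morning": 2 occurrences
"again word book": 1 occurrence

"book car morning" (2 vs 1)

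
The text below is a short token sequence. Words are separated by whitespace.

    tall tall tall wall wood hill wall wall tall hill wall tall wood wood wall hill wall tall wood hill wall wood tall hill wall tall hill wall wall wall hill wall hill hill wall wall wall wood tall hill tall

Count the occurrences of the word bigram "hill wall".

Scanning the 40 overlapping bigram windows for "hill wall":
  position 6–7: hill wall
  position 10–11: hill wall
  position 16–17: hill wall
  position 20–21: hill wall
  position 24–25: hill wall
  position 27–28: hill wall
  position 31–32: hill wall
  position 34–35: hill wall

8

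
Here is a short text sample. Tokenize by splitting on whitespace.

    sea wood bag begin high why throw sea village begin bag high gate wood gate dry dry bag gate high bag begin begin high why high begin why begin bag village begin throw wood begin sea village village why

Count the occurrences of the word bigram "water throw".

0

Scanning the 38 overlapping bigram windows for "water throw":
  (none found)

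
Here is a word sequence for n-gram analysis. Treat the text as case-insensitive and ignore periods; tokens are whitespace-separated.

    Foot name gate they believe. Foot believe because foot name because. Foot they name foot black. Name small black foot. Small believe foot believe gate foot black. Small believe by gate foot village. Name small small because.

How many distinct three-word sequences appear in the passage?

37 tokens → 35 trigram windows in total.
Repeated trigrams (each contributes count−1 duplicates):
  believe foot believe: 2
1 duplicate windows → 35 − 1 = 34 distinct.

34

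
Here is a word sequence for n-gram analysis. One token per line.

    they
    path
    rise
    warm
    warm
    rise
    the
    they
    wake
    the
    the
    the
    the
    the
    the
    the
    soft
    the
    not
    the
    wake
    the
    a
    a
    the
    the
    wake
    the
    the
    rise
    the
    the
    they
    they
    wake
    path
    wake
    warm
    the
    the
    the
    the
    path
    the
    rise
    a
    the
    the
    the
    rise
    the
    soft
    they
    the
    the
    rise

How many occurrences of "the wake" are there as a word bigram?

2

Scanning the 55 overlapping bigram windows for "the wake":
  position 20–21: the wake
  position 26–27: the wake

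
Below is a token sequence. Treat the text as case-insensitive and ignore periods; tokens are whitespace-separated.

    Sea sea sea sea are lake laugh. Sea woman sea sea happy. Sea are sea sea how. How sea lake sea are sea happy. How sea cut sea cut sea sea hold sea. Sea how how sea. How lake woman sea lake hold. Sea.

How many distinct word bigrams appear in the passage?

44 tokens → 43 bigram windows in total.
Repeated bigrams (each contributes count−1 duplicates):
  sea sea: 7
  how sea: 3
  sea are: 3
  sea how: 3
  are sea: 2
  cut sea: 2
  hold sea: 2
  how how: 2
  … (4 more repeated)
20 duplicate windows → 43 − 20 = 23 distinct.

23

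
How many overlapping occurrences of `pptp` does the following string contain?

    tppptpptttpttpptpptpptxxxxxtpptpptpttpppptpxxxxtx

Sliding a length-4 window over the 49 characters (46 positions):
  position 3–6: pptp
  position 14–17: pptp
  position 17–20: pptp
  position 29–32: pptp
  position 32–35: pptp
  position 40–43: pptp

6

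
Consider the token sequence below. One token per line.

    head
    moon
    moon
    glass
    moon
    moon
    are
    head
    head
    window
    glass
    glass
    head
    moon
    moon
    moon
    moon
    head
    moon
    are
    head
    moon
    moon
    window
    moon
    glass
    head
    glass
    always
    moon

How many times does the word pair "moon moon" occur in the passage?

Scanning the 29 overlapping bigram windows for "moon moon":
  position 2–3: moon moon
  position 5–6: moon moon
  position 14–15: moon moon
  position 15–16: moon moon
  position 16–17: moon moon
  position 22–23: moon moon

6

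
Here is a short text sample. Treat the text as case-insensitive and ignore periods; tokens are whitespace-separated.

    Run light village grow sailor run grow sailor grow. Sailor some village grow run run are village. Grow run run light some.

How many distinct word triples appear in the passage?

18

22 tokens → 20 trigram windows in total.
Repeated trigrams (each contributes count−1 duplicates):
  grow run run: 2
  village grow run: 2
2 duplicate windows → 20 − 2 = 18 distinct.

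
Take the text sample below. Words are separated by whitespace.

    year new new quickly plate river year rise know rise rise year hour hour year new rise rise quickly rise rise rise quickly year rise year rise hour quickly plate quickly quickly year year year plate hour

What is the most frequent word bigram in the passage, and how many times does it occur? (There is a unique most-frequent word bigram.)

"rise rise", 4 times

Bigram frequencies (highest first):
  rise rise: 4
  year rise: 3
  year new: 2
  quickly plate: 2
  rise year: 2
  rise quickly: 2
  … (19 more, each ≤ 2)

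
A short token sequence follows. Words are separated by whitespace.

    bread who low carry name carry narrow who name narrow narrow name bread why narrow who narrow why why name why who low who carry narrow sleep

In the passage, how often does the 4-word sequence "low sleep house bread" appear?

Scanning the 24 overlapping 4-gram windows for "low sleep house bread":
  (none found)

0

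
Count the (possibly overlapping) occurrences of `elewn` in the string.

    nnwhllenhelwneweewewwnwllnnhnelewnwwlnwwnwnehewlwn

1

Sliding a length-5 window over the 50 characters (46 positions):
  position 30–34: elewn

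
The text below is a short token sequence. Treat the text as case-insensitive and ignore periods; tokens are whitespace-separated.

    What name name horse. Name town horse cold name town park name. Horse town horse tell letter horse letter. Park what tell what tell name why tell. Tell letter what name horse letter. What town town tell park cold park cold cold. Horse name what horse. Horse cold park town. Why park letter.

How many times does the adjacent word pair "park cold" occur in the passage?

Scanning the 52 overlapping bigram windows for "park cold":
  position 38–39: park cold
  position 40–41: park cold

2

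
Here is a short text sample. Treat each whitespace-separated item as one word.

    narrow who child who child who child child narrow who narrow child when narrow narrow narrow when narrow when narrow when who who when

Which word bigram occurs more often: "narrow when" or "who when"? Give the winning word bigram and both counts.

"narrow when" (3 vs 1)

"narrow when": 3 occurrences
"who when": 1 occurrence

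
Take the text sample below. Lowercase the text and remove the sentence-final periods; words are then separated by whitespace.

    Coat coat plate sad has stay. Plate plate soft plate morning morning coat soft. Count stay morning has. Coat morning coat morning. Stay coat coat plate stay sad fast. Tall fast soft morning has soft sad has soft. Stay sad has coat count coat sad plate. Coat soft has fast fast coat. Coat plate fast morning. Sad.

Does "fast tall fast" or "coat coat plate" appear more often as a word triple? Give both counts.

"coat coat plate" (3 vs 1)

"fast tall fast": 1 occurrence
"coat coat plate": 3 occurrences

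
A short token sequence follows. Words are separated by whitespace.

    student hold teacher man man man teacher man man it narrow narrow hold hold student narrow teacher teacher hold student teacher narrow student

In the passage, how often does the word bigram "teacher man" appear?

2

Scanning the 22 overlapping bigram windows for "teacher man":
  position 3–4: teacher man
  position 7–8: teacher man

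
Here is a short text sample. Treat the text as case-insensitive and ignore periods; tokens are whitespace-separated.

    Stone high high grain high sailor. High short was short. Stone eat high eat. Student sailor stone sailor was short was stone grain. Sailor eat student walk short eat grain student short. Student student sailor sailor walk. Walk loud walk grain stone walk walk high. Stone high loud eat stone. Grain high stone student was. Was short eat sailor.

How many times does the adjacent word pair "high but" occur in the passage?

0

Scanning the 58 overlapping bigram windows for "high but":
  (none found)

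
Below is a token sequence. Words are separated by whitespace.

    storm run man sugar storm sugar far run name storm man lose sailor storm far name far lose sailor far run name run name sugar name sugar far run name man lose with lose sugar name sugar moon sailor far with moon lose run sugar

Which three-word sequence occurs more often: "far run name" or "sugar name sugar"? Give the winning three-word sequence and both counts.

"far run name": 3 occurrences
"sugar name sugar": 2 occurrences

"far run name" (3 vs 2)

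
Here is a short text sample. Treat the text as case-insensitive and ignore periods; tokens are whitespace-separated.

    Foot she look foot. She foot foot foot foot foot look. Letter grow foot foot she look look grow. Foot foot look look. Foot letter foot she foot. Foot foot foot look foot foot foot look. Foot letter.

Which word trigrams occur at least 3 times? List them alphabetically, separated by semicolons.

Trigram counts meeting the condition (at least 3 times):
  foot foot foot: 6
  foot foot look: 4

foot foot foot; foot foot look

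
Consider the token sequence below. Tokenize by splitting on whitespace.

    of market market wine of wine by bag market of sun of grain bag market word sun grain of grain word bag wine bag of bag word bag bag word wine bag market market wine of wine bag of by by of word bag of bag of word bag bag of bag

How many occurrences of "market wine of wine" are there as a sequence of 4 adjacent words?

2

Scanning the 49 overlapping 4-gram windows for "market wine of wine":
  position 3–6: market wine of wine
  position 34–37: market wine of wine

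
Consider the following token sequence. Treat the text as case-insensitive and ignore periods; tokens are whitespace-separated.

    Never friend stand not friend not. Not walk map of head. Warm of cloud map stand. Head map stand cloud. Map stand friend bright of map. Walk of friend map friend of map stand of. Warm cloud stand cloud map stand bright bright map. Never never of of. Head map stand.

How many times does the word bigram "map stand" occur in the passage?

6

Scanning the 50 overlapping bigram windows for "map stand":
  position 15–16: map stand
  position 18–19: map stand
  position 21–22: map stand
  position 33–34: map stand
  position 40–41: map stand
  position 50–51: map stand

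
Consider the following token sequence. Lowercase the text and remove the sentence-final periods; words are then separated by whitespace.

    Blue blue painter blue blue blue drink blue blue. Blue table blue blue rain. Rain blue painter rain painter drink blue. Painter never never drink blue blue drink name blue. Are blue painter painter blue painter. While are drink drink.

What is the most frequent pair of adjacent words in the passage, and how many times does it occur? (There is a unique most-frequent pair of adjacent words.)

Bigram frequencies (highest first):
  blue blue: 7
  blue painter: 5
  drink blue: 3
  painter blue: 2
  blue drink: 2
  blue table: 1
  … (19 more, each ≤ 1)

"blue blue", 7 times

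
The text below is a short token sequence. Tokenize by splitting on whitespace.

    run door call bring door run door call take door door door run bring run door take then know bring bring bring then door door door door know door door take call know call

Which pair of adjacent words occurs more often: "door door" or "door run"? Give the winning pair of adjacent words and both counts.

"door door" (6 vs 2)

"door door": 6 occurrences
"door run": 2 occurrences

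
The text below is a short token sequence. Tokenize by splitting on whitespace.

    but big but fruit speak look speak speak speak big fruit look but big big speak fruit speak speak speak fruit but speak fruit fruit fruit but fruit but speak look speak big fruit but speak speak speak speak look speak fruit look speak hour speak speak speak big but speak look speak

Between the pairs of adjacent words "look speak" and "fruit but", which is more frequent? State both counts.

"look speak": 5 occurrences
"fruit but": 4 occurrences

"look speak" (5 vs 4)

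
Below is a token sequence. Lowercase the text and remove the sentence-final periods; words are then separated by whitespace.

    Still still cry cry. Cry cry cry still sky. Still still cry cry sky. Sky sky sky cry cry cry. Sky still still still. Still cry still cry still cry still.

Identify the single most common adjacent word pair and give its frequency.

"cry cry", 7 times

Bigram frequencies (highest first):
  cry cry: 7
  still still: 5
  still cry: 5
  cry still: 4
  sky sky: 3
  sky still: 2
  … (3 more, each ≤ 2)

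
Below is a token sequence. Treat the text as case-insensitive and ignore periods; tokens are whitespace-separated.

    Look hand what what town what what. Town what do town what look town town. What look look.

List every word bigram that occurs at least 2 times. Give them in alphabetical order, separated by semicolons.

town what; what look; what town; what what

Bigram counts meeting the condition (at least 2 times):
  town what: 4
  what look: 2
  what town: 2
  what what: 2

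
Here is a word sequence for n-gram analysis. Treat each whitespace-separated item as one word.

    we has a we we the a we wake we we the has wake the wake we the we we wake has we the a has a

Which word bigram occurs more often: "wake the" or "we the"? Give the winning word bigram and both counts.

"we the" (4 vs 1)

"wake the": 1 occurrence
"we the": 4 occurrences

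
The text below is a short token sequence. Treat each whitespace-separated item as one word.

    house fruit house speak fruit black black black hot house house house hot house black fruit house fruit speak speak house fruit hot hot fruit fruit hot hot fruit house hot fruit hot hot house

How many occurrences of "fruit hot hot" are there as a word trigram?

Scanning the 33 overlapping trigram windows for "fruit hot hot":
  position 22–24: fruit hot hot
  position 26–28: fruit hot hot
  position 32–34: fruit hot hot

3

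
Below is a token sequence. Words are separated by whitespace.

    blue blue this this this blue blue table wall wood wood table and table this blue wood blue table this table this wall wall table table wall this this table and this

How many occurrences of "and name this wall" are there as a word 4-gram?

0

Scanning the 29 overlapping 4-gram windows for "and name this wall":
  (none found)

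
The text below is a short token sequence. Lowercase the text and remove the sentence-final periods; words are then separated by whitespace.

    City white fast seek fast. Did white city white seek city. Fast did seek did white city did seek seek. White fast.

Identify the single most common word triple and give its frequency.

"did white city", 2 times

Trigram frequencies (highest first):
  did white city: 2
  city white fast: 1
  white fast seek: 1
  fast seek fast: 1
  seek fast did: 1
  fast did white: 1
  … (13 more, each ≤ 1)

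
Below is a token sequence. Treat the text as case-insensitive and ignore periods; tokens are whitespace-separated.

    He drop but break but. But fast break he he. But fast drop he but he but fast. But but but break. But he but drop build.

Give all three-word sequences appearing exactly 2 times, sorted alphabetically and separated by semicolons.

Trigram counts meeting the condition (exactly 2 times):
  but break but: 2
  but he but: 2
  he but fast: 2

but break but; but he but; he but fast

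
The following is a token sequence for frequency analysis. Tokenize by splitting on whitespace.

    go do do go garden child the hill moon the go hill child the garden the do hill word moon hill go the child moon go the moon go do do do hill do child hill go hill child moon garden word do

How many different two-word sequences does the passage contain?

43 tokens → 42 bigram windows in total.
Repeated bigrams (each contributes count−1 duplicates):
  do do: 3
  child moon: 2
  child the: 2
  do hill: 2
  go do: 2
  go hill: 2
  go the: 2
  hill child: 2
  … (2 more repeated)
11 duplicate windows → 42 − 11 = 31 distinct.

31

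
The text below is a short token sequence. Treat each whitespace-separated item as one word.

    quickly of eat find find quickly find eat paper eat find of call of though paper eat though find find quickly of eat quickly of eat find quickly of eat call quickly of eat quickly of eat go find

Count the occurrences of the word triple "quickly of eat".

Scanning the 37 overlapping trigram windows for "quickly of eat":
  position 1–3: quickly of eat
  position 21–23: quickly of eat
  position 24–26: quickly of eat
  position 28–30: quickly of eat
  position 32–34: quickly of eat
  position 35–37: quickly of eat

6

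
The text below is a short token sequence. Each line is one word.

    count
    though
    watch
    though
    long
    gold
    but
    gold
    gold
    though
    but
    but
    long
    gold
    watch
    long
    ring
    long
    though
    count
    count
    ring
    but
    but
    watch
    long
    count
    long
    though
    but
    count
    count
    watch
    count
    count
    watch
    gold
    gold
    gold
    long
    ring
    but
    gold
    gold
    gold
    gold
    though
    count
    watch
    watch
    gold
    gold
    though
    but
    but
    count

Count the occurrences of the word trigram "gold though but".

2

Scanning the 54 overlapping trigram windows for "gold though but":
  position 9–11: gold though but
  position 52–54: gold though but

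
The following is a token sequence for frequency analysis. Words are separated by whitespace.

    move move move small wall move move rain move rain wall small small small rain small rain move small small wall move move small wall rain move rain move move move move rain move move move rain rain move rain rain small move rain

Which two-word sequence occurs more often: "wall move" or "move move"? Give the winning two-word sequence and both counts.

"move move" (9 vs 2)

"wall move": 2 occurrences
"move move": 9 occurrences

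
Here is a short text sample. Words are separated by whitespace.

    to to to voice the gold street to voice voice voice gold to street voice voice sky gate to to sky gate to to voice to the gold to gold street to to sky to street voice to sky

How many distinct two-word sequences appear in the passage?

39 tokens → 38 bigram windows in total.
Repeated bigrams (each contributes count−1 duplicates):
  to to: 5
  to sky: 3
  to voice: 3
  voice voice: 3
  gate to: 2
  gold street: 2
  gold to: 2
  sky gate: 2
  … (5 more repeated)
19 duplicate windows → 38 − 19 = 19 distinct.

19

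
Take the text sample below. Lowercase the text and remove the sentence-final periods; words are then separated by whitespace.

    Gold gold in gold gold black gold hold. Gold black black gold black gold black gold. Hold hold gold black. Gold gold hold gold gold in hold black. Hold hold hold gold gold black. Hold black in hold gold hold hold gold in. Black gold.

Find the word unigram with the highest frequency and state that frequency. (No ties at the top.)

"gold", 19 times

Unigram frequencies (highest first):
  gold: 19
  hold: 12
  black: 10
  in: 4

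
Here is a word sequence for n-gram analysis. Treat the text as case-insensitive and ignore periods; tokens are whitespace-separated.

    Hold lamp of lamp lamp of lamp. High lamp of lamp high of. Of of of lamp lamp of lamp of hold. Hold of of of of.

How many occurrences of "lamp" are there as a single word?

Scanning the 27 tokens for "lamp":
  position 2: lamp
  position 4: lamp
  position 5: lamp
  position 7: lamp
  position 9: lamp
  position 11: lamp
  position 17: lamp
  position 18: lamp
  position 20: lamp

9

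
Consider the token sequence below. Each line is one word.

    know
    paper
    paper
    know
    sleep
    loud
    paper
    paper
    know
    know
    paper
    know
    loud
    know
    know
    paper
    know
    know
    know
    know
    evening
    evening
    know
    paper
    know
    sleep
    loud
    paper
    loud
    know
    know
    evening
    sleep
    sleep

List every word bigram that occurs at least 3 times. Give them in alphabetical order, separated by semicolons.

know know; know paper; paper know

Bigram counts meeting the condition (at least 3 times):
  know know: 6
  know paper: 4
  paper know: 5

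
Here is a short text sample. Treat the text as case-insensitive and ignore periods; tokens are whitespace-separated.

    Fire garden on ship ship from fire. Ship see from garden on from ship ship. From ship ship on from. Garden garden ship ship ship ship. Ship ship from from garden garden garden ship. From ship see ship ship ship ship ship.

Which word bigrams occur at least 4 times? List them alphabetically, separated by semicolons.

ship from; ship ship

Bigram counts meeting the condition (at least 4 times):
  ship from: 4
  ship ship: 12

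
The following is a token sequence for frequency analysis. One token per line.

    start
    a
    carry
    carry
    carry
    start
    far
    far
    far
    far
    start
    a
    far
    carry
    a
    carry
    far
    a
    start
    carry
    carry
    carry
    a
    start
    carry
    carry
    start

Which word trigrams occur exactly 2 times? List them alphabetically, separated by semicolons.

Trigram counts meeting the condition (exactly 2 times):
  a start carry: 2
  carry carry carry: 2
  carry carry start: 2
  far far far: 2
  start carry carry: 2

a start carry; carry carry carry; carry carry start; far far far; start carry carry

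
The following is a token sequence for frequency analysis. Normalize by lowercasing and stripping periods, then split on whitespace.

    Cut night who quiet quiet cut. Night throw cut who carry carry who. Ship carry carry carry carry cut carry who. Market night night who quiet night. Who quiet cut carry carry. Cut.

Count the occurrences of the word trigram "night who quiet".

3

Scanning the 31 overlapping trigram windows for "night who quiet":
  position 2–4: night who quiet
  position 24–26: night who quiet
  position 27–29: night who quiet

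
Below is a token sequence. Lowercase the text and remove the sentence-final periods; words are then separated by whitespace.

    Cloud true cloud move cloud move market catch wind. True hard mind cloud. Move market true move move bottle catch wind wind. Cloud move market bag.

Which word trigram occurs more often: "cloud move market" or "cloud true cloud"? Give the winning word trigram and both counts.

"cloud move market": 3 occurrences
"cloud true cloud": 1 occurrence

"cloud move market" (3 vs 1)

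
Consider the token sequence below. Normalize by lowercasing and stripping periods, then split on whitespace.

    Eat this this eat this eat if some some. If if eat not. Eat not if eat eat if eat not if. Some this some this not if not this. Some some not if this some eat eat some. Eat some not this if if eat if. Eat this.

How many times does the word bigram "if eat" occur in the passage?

Scanning the 48 overlapping bigram windows for "if eat":
  position 11–12: if eat
  position 16–17: if eat
  position 19–20: if eat
  position 45–46: if eat
  position 47–48: if eat

5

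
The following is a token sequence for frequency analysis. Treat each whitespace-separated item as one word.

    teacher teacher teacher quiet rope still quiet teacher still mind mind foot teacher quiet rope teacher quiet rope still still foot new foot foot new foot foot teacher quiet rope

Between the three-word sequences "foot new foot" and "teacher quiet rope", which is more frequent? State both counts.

"foot new foot": 2 occurrences
"teacher quiet rope": 4 occurrences

"teacher quiet rope" (4 vs 2)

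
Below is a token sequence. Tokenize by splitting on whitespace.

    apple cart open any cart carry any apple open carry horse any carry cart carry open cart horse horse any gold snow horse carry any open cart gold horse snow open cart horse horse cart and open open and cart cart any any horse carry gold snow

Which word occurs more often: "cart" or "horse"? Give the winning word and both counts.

"cart": 9 occurrences
"horse": 8 occurrences

"cart" (9 vs 8)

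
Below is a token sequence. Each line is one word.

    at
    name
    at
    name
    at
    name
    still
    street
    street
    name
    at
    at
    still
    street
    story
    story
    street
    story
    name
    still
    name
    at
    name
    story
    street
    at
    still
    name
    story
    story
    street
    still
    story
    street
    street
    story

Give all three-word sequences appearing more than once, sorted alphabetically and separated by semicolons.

Trigram counts meeting the condition (more than once):
  at name at: 2
  name at name: 3
  story story street: 2

at name at; name at name; story story street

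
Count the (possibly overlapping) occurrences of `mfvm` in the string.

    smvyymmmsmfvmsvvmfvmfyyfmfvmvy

Sliding a length-4 window over the 30 characters (27 positions):
  position 10–13: mfvm
  position 17–20: mfvm
  position 25–28: mfvm

3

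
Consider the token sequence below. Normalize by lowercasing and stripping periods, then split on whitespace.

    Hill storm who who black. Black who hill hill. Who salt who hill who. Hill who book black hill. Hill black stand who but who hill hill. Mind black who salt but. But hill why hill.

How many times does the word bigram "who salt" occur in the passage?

Scanning the 35 overlapping bigram windows for "who salt":
  position 10–11: who salt
  position 30–31: who salt

2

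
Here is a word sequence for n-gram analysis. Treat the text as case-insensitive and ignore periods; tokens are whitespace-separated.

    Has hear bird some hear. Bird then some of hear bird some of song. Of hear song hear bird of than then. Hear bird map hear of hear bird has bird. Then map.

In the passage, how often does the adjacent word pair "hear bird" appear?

6

Scanning the 32 overlapping bigram windows for "hear bird":
  position 2–3: hear bird
  position 5–6: hear bird
  position 10–11: hear bird
  position 18–19: hear bird
  position 23–24: hear bird
  position 28–29: hear bird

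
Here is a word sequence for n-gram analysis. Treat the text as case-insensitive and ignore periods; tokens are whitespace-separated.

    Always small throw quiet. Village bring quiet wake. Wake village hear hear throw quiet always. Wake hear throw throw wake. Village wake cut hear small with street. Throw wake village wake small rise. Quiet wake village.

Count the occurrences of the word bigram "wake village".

Scanning the 35 overlapping bigram windows for "wake village":
  position 9–10: wake village
  position 20–21: wake village
  position 29–30: wake village
  position 35–36: wake village

4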